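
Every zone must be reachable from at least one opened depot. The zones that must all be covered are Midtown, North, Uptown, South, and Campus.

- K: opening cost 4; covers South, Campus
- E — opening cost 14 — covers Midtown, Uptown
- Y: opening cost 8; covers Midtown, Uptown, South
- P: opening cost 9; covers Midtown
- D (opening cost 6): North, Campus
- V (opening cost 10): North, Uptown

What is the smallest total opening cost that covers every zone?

14

The greedy cost-per-new-zone heuristic would pick K, Y, and D for 18, but a cheaper cover exists.
Choose Y and D: together they cover Midtown, North, Uptown, South, Campus — every zone.
Total opening cost: 8 + 6 = 14.
No cover costs less than 14.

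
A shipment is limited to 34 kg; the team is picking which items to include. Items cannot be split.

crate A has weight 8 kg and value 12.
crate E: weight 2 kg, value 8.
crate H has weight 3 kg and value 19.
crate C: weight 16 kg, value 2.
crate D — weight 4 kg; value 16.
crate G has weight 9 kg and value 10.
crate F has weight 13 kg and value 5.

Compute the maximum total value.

Allowing fractional choices, the relaxed optimum would be about 68.1, but items are indivisible.
crate E + crate H + crate D + crate G + crate F: weight 2 + 3 + 4 + 9 + 13 = 31 ≤ 34, value 8 + 19 + 16 + 10 + 5 = 58.
crate A + crate E + crate H + crate D + crate G: weight 8 + 2 + 3 + 4 + 9 = 26 ≤ 34, value 12 + 8 + 19 + 16 + 10 = 65.
crate A + crate E + crate H + crate D + crate F: weight 8 + 2 + 3 + 4 + 13 = 30 ≤ 34, value 12 + 8 + 19 + 16 + 5 = 60.
Best is crate A, crate E, crate H, crate D, and crate G with total value 65.

65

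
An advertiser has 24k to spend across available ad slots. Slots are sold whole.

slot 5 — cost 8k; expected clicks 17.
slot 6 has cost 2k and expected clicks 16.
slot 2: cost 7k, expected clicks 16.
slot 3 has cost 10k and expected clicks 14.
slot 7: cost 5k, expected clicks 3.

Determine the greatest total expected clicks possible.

52

This is a 0-1 knapsack instance.
Take slot 5, slot 6, slot 2, and slot 7: cost 8 + 2 + 7 + 5 = 22 ≤ 24, expected clicks 17 + 16 + 16 + 3 = 52.
No other feasible combination does better.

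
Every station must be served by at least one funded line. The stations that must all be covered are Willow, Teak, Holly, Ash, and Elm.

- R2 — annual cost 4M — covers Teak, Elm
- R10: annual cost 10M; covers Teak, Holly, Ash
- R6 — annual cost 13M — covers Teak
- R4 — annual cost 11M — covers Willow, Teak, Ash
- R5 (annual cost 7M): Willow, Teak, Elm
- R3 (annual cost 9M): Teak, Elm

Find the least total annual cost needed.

The greedy cost-per-new-station heuristic would pick R2, R10, and R5 for 21, but a cheaper cover exists.
Choose R10 and R5: together they cover Willow, Teak, Holly, Ash, Elm — every station.
Total annual cost: 10 + 7 = 17.
No cover costs less than 17.

17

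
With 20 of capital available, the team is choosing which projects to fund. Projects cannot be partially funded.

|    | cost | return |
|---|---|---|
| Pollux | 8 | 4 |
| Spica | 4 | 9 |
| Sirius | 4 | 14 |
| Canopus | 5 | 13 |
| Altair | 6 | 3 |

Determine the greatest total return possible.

Allowing fractional choices, the relaxed optimum would be about 39.5, but projects are indivisible.
Pollux + Sirius + Canopus: cost 8 + 4 + 5 = 17 ≤ 20, return 4 + 14 + 13 = 31.
Spica + Sirius + Canopus: cost 4 + 4 + 5 = 13 ≤ 20, return 9 + 14 + 13 = 36.
Spica + Sirius + Canopus + Altair: cost 4 + 4 + 5 + 6 = 19 ≤ 20, return 9 + 14 + 13 + 3 = 39.
Best is Spica, Sirius, Canopus, and Altair with total return 39.

39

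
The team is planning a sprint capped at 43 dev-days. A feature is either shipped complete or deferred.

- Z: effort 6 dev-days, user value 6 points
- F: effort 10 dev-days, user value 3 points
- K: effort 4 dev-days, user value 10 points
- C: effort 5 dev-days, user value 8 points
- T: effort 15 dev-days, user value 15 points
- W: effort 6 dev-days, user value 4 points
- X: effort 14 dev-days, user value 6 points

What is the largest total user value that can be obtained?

43

Allowing fractional choices, the relaxed optimum would be about 46.0, but features are indivisible.
Z + F + K + C + T: effort 6 + 10 + 4 + 5 + 15 = 40 ≤ 43, user value 6 + 3 + 10 + 8 + 15 = 42.
F + K + C + T + W: effort 10 + 4 + 5 + 15 + 6 = 40 ≤ 43, user value 3 + 10 + 8 + 15 + 4 = 40.
Z + K + C + T + W: effort 6 + 4 + 5 + 15 + 6 = 36 ≤ 43, user value 6 + 10 + 8 + 15 + 4 = 43.
Best is Z, K, C, T, and W with total user value 43.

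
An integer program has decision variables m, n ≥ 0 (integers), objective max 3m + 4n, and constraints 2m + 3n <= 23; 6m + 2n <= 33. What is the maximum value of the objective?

31

(m,n)=(1,7): 2·1+3·7=23≤23, 6·1+2·7=20≤33, objective 31.
(m,n)=(2,6): 2·2+3·6=22≤23, 6·2+2·6=24≤33, objective 30.
(m,n)=(3,5): 2·3+3·5=21≤23, 6·3+2·5=28≤33, objective 29.
(m,n)=(4,4): 2·4+3·4=20≤23, 6·4+2·4=32≤33, objective 28.
No feasible integer point exceeds 31.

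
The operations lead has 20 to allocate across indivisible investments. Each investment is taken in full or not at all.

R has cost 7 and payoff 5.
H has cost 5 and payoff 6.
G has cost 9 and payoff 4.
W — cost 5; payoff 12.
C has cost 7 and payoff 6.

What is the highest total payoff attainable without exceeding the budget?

24

R + H + W: cost 7 + 5 + 5 = 17 ≤ 20, payoff 5 + 6 + 12 = 23.
R + W + C: cost 7 + 5 + 7 = 19 ≤ 20, payoff 5 + 12 + 6 = 23.
H + W + C: cost 5 + 5 + 7 = 17 ≤ 20, payoff 6 + 12 + 6 = 24.
Best is H, W, and C with total payoff 24.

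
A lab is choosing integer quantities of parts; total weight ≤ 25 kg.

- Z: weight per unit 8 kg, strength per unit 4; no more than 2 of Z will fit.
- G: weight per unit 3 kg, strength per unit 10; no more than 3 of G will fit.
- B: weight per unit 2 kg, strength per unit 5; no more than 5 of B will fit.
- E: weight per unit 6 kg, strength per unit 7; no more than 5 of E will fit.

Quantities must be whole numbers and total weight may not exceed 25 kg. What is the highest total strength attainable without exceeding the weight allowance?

Take 3×G, 5×B, and 1×E: weight 25 ≤ 25, strength 3·10 + 5·5 + 1·7 = 62.
G has the best ratio (10/3) and is taken to its limit of 3; remaining capacity is filled optimally with the others.

62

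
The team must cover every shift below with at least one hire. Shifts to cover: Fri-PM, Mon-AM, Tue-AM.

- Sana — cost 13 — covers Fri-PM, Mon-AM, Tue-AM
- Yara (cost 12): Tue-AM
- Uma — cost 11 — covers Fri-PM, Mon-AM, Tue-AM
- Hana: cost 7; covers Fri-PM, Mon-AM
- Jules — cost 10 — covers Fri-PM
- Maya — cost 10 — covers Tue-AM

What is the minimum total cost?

The greedy cost-per-new-shift heuristic would pick Hana and Maya for 17, but a cheaper cover exists.
Uma alone covers Fri-PM, Mon-AM, Tue-AM — every shift.
Total cost: 11.
No cover costs less than 11.

11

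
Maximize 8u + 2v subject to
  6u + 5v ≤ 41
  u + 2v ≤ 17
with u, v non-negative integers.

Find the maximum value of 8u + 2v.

Relaxing integrality, the LP optimum is 54.67 at (u,v) = (6.83, 0), which is not an integer point.
(u,v)=(6,1): 6·6+5·1=41≤41, 1·6+2·1=8≤17, objective 50.
(u,v)=(6,0): 6·6+5·0=36≤41, 1·6+2·0=6≤17, objective 48.
(u,v)=(5,2): 6·5+5·2=40≤41, 1·5+2·2=9≤17, objective 44.
No feasible integer point exceeds 50.

50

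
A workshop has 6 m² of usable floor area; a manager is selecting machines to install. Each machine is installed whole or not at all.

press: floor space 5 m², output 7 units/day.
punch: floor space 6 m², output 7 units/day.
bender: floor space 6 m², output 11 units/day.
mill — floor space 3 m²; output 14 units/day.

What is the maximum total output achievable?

14

Allowing fractional choices, the relaxed optimum would be about 19.5, but machines are indivisible.
bender: floor space 6 ≤ 6, output 11.
press: floor space 5 ≤ 6, output 7.
mill: floor space 3 ≤ 6, output 14.
Best is mill with total output 14.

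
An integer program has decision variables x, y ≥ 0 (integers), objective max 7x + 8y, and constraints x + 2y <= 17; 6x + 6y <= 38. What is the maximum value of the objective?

(x,y)=(0,6) is feasible, giving 48.
(x,y)=(1,5) is feasible, giving 47.
Maximum is 48 at (x,y)=(0,6).

48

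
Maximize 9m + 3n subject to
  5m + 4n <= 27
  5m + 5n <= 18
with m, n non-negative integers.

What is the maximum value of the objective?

Relaxing integrality, the LP optimum is 32.40 at (m,n) = (3.6, 0), which is not an integer point.
(m,n)=(3,0): 5·3+4·0=15≤27, 5·3+5·0=15≤18, objective 27.
(m,n)=(2,1): 5·2+4·1=14≤27, 5·2+5·1=15≤18, objective 21.
(m,n)=(2,0): 5·2+4·0=10≤27, 5·2+5·0=10≤18, objective 18.
The best lattice point is (3,0), giving 27.

27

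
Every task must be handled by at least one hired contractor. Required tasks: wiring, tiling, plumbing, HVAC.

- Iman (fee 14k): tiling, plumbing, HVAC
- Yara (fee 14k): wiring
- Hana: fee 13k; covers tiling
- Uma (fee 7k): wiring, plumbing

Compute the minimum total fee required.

Choose Iman and Uma: together they cover wiring, tiling, plumbing, HVAC — every task.
Total fee: 14 + 7 = 21.

21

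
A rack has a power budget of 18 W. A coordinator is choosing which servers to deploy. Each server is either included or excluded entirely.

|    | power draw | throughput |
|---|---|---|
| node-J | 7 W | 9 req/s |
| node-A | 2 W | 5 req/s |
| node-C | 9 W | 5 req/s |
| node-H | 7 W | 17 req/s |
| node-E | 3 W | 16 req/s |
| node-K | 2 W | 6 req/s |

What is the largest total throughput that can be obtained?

44

Allowing fractional choices, the relaxed optimum would be about 49.1, but servers are indivisible.
node-A + node-H + node-E + node-K: power draw 2 + 7 + 3 + 2 = 14 ≤ 18, throughput 5 + 17 + 16 + 6 = 44.
node-H + node-E + node-K: power draw 7 + 3 + 2 = 12 ≤ 18, throughput 17 + 16 + 6 = 39.
node-J + node-H + node-E: power draw 7 + 7 + 3 = 17 ≤ 18, throughput 9 + 17 + 16 = 42.
Best is node-A, node-H, node-E, and node-K with total throughput 44.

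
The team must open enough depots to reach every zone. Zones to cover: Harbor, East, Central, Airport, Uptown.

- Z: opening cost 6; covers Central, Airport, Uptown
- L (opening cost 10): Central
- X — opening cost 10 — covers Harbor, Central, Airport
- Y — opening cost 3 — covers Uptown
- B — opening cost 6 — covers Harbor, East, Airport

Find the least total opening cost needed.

Choose Z and B: together they cover Harbor, East, Central, Airport, Uptown — every zone.
Total opening cost: 6 + 6 = 12.
No cover costs less than 12.

12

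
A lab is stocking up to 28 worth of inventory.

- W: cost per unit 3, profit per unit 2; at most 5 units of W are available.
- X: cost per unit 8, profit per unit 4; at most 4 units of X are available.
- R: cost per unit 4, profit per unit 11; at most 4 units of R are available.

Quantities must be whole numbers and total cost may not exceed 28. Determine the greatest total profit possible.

52

This is a bounded integer knapsack.
R has the best ratio (11/4); taking only R gives at most 4×11 = 44 (stopped by the supply cap of 4).
Mixing does better — 4×W and 4×R: cost 28 ≤ 28, profit 4·2 + 4·11 = 52.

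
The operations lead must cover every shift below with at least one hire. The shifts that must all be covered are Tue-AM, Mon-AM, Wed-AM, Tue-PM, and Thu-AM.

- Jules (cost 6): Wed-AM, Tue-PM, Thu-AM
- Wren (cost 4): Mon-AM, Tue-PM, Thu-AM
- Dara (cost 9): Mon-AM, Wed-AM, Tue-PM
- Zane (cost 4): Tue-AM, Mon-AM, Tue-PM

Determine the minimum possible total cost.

The greedy cost-per-new-shift heuristic would pick Wren, Zane, and Jules for 14, but a cheaper cover exists.
Choose Jules and Zane: together they cover Tue-AM, Mon-AM, Wed-AM, Tue-PM, Thu-AM — every shift.
Total cost: 6 + 4 = 10.
No cover costs less than 10.

10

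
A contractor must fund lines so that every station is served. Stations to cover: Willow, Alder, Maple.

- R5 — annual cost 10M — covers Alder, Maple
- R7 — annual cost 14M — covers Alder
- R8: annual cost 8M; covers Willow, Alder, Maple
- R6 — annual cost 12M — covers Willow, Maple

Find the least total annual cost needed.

This is a weighted set-cover instance.
R8 alone covers Willow, Alder, Maple — every station.
Total annual cost: 8.

8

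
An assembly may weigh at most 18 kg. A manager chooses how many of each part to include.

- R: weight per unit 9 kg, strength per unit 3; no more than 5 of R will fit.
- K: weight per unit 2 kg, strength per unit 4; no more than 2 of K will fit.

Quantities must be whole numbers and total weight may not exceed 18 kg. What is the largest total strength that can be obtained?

11

K has the best ratio (4/2); taking only K gives at most 2×4 = 8 (stopped by the supply cap of 2).
Mixing does better — 1×R and 2×K: weight 13 ≤ 18, strength 1·3 + 2·4 = 11.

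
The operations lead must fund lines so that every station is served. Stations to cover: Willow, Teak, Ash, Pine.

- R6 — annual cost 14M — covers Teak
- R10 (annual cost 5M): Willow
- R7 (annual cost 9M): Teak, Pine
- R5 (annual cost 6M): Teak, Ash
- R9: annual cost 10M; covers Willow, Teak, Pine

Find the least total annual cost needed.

16

The greedy cost-per-new-station heuristic would pick R5, R10, and R7 for 20, but a cheaper cover exists.
Choose R5 and R9: together they cover Willow, Teak, Ash, Pine — every station.
Total annual cost: 6 + 10 = 16.
No cover costs less than 16.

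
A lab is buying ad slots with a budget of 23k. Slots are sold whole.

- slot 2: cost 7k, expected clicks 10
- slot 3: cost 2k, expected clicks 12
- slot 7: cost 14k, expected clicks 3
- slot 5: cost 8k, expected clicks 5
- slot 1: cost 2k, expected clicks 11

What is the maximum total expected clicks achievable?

Allowing fractional choices, the relaxed optimum would be about 38.9, but ad slots are indivisible.
slot 2 + slot 3 + slot 1: cost 7 + 2 + 2 = 11 ≤ 23, expected clicks 10 + 12 + 11 = 33.
slot 2 + slot 3 + slot 5 + slot 1: cost 7 + 2 + 8 + 2 = 19 ≤ 23, expected clicks 10 + 12 + 5 + 11 = 38.
Best is slot 2, slot 3, slot 5, and slot 1 with total expected clicks 38.

38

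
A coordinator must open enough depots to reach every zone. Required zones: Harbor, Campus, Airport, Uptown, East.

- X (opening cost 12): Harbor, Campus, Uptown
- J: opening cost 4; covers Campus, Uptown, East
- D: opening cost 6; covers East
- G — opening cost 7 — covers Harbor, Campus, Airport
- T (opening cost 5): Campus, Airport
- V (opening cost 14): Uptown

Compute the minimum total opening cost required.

This is a weighted set-cover instance.
Choose J and G: together they cover Harbor, Campus, Airport, Uptown, East — every zone.
Total opening cost: 4 + 7 = 11.
No cover costs less than 11.

11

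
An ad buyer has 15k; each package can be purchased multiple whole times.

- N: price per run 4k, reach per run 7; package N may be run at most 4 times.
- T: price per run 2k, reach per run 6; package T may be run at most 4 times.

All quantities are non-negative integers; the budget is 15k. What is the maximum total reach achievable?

32

Take 2×N and 3×T: price 14 ≤ 15, reach 2·7 + 3·6 = 32.
No other integer combination yields more.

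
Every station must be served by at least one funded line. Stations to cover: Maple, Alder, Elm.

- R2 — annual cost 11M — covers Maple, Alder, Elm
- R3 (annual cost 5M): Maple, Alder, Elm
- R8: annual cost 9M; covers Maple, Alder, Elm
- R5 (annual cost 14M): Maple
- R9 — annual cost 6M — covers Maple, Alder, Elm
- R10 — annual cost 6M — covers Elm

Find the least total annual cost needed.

This is an integer covering problem.
R3 alone covers Maple, Alder, Elm — every station.
Total annual cost: 5.

5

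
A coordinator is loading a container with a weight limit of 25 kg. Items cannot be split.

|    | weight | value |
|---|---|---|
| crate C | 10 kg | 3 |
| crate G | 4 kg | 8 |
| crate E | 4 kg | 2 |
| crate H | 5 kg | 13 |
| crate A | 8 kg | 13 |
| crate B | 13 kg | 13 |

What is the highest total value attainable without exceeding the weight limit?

36

Take crate G, crate E, crate H, and crate A: weight 4 + 4 + 5 + 8 = 21 ≤ 25, value 8 + 2 + 13 + 13 = 36.
No other feasible combination does better.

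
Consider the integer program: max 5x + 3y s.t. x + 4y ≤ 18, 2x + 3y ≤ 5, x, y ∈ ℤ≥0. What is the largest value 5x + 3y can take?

10

Relaxing integrality, the LP optimum is 12.50 at (x,y) = (2.5, 0), which is not an integer point.
(x,y)=(2,0): 1·2+4·0=2≤18, 2·2+3·0=4≤5, objective 10.
(x,y)=(1,1): 1·1+4·1=5≤18, 2·1+3·1=5≤5, objective 8.
(x,y)=(1,0): 1·1+4·0=1≤18, 2·1+3·0=2≤5, objective 5.
No feasible integer point exceeds 10.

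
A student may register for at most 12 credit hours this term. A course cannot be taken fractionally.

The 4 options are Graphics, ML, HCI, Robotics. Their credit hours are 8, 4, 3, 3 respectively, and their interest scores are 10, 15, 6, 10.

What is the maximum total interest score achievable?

31

Allowing fractional choices, the relaxed optimum would be about 33.5, but courses are indivisible.
Graphics + ML: credit hours 8 + 4 = 12 ≤ 12, interest score 10 + 15 = 25.
ML + Robotics: credit hours 4 + 3 = 7 ≤ 12, interest score 15 + 10 = 25.
ML + HCI + Robotics: credit hours 4 + 3 + 3 = 10 ≤ 12, interest score 15 + 6 + 10 = 31.
Best is ML, HCI, and Robotics with total interest score 31.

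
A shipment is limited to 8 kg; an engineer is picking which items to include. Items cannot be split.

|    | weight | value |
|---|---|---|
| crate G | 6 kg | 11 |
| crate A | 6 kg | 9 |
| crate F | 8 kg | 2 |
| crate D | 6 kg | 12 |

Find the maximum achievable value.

12

This is an integer program with binary decision variables.
Take crate D: weight 6 ≤ 8, value 12.
No other feasible combination does better.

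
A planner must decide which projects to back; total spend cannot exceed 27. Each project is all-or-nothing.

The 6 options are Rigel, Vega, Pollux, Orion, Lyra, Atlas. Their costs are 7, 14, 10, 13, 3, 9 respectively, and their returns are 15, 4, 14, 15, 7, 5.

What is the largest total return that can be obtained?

Allowing fractional choices, the relaxed optimum would be about 44.1, but projects are indivisible.
Pollux + Orion + Lyra: cost 10 + 13 + 3 = 26 ≤ 27, return 14 + 15 + 7 = 36.
Rigel + Orion + Lyra: cost 7 + 13 + 3 = 23 ≤ 27, return 15 + 15 + 7 = 37.
Rigel + Pollux + Lyra: cost 7 + 10 + 3 = 20 ≤ 27, return 15 + 14 + 7 = 36.
Best is Rigel, Orion, and Lyra with total return 37.

37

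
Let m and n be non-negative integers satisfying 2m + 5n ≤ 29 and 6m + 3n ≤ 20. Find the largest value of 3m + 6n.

30

Relaxing integrality, the LP optimum is 35.12 at (m,n) = (0.542, 5.58), which is not an integer point.
(m,n)=(0,5): 2·0+5·5=25≤29, 6·0+3·5=15≤20, objective 30.
(m,n)=(1,4): 2·1+5·4=22≤29, 6·1+3·4=18≤20, objective 27.
(m,n)=(0,4): 2·0+5·4=20≤29, 6·0+3·4=12≤20, objective 24.
No feasible integer point exceeds 30.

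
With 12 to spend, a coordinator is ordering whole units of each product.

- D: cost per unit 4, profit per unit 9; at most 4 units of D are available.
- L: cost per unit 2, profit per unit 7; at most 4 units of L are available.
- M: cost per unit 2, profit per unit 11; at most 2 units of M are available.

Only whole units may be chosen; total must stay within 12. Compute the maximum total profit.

This is a bounded integer knapsack.
Take 4×L and 2×M: cost 12 ≤ 12, profit 4·7 + 2·11 = 50.
M has the best ratio (11/2) and is taken to its limit of 2; remaining capacity is filled optimally with the others.

50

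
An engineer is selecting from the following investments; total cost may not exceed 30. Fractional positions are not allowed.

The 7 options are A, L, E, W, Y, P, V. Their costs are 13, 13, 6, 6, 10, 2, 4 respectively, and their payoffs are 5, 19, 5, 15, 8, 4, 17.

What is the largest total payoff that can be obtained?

Take L, E, W, and V: cost 13 + 6 + 6 + 4 = 29 ≤ 30, payoff 19 + 5 + 15 + 17 = 56.
No other feasible combination does better.

56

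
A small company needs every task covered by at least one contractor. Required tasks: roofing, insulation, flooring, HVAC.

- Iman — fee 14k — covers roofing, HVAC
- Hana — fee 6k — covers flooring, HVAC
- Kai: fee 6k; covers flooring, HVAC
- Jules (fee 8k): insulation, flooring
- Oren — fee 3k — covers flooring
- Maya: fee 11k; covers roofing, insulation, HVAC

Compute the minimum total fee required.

Choose Oren and Maya: together they cover roofing, insulation, flooring, HVAC — every task.
Total fee: 3 + 11 = 14.

14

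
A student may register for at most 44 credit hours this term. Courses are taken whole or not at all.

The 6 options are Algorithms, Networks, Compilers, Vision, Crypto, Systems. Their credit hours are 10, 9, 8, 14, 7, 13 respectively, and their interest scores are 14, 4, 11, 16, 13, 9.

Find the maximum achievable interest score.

54

Algorithms + Vision + Crypto + Systems: credit hours 10 + 14 + 7 + 13 = 44 ≤ 44, interest score 14 + 16 + 13 + 9 = 52.
Algorithms + Compilers + Vision + Crypto: credit hours 10 + 8 + 14 + 7 = 39 ≤ 44, interest score 14 + 11 + 16 + 13 = 54.
Best is Algorithms, Compilers, Vision, and Crypto with total interest score 54.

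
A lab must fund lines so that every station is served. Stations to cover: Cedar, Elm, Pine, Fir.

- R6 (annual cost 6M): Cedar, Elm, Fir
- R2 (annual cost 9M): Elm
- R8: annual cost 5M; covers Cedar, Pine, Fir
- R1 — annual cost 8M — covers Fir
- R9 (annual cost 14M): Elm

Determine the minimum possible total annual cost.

Choose R6 and R8: together they cover Cedar, Elm, Pine, Fir — every station.
Total annual cost: 6 + 5 = 11.
No cover costs less than 11.

11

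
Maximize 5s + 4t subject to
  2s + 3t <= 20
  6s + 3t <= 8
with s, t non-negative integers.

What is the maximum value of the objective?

(s,t)=(0,2) is feasible, giving 8.
(s,t)=(0,1) is feasible, giving 4.
The best lattice point is (0,2), giving 8.

8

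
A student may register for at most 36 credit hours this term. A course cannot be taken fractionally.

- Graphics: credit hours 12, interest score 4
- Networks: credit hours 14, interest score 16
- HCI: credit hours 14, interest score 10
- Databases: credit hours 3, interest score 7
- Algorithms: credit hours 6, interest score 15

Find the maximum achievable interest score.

42

Networks + HCI + Algorithms: credit hours 14 + 14 + 6 = 34 ≤ 36, interest score 16 + 10 + 15 = 41.
Networks + Databases + Algorithms: credit hours 14 + 3 + 6 = 23 ≤ 36, interest score 16 + 7 + 15 = 38.
Graphics + Networks + Databases + Algorithms: credit hours 12 + 14 + 3 + 6 = 35 ≤ 36, interest score 4 + 16 + 7 + 15 = 42.
Best is Graphics, Networks, Databases, and Algorithms with total interest score 42.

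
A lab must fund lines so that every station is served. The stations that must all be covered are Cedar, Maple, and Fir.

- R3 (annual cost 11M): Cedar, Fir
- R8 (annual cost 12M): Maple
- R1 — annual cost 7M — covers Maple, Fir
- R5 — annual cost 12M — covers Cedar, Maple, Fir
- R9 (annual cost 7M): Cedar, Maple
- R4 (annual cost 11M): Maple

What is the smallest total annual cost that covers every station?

12

This is an integer covering problem.
The greedy cost-per-new-station heuristic would pick R1 and R9 for 14, but a cheaper cover exists.
R5 alone covers Cedar, Maple, Fir — every station.
Total annual cost: 12.
No cover costs less than 12.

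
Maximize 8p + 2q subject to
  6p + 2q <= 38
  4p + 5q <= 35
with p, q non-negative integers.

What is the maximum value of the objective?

(p,q)=(6,1): 6·6+2·1=38≤38, 4·6+5·1=29≤35, objective 50.
(p,q)=(6,0): 6·6+2·0=36≤38, 4·6+5·0=24≤35, objective 48.
The best lattice point is (6,1), giving 50.

50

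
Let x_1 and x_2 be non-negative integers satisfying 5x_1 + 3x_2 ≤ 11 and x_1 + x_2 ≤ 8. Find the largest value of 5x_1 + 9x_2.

The continuous relaxation peaks at (0, 3.67) with value 33.00; rounding to a feasible lattice point costs some objective.
(x_1,x_2)=(0,3) is feasible, giving 27.
(x_1,x_2)=(1,2) is feasible, giving 23.
(x_1,x_2)=(0,2) is feasible, giving 18.
The best lattice point is (0,3), giving 27.

27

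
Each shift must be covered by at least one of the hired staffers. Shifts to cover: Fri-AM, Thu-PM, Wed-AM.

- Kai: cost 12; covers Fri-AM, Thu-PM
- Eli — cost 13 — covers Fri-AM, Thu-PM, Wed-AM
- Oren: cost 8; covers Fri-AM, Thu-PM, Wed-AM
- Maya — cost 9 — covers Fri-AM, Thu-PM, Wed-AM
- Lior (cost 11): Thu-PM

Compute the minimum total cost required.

8

Oren alone covers Fri-AM, Thu-PM, Wed-AM — every shift.
Total cost: 8.
No cover costs less than 8.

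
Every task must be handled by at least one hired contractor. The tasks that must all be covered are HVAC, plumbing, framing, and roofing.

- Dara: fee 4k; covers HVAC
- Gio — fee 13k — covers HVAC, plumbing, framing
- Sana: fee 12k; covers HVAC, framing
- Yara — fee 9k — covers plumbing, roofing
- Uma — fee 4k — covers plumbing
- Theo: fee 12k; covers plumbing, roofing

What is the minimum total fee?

21

This is an integer covering problem.
The greedy cost-per-new-task heuristic would pick Dara, Uma, Yara, and Sana for 29, but a cheaper cover exists.
Choose Sana and Yara: together they cover HVAC, plumbing, framing, roofing — every task.
Total fee: 12 + 9 = 21.
No cover costs less than 21.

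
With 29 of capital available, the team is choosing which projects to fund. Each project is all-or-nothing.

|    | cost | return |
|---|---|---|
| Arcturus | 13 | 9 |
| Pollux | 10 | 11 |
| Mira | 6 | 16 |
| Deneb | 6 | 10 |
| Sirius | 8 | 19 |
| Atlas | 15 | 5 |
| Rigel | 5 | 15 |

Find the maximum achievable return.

Take Pollux, Mira, Sirius, and Rigel: cost 10 + 6 + 8 + 5 = 29 ≤ 29, return 11 + 16 + 19 + 15 = 61.
No other feasible combination does better.

61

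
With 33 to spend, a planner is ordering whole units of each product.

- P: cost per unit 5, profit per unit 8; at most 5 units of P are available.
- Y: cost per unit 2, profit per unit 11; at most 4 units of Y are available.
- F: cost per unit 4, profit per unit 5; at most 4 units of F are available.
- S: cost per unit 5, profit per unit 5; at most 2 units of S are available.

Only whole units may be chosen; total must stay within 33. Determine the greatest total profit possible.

This is a bounded integer knapsack.
Y has the best ratio (11/2); taking only Y gives at most 4×11 = 44 (stopped by the supply cap of 4).
Mixing does better — 5×P and 4×Y: cost 33 ≤ 33, profit 5·8 + 4·11 = 84.

84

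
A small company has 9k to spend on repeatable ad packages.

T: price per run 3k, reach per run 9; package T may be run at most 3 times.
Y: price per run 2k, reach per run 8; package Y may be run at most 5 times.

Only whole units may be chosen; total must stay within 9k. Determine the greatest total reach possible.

Y has the best ratio (8/2); taking only Y gives at most 4×8 = 32 (stopped by the price limit).
Mixing does better — 1×T and 3×Y: price 9 ≤ 9, reach 1·9 + 3·8 = 33.

33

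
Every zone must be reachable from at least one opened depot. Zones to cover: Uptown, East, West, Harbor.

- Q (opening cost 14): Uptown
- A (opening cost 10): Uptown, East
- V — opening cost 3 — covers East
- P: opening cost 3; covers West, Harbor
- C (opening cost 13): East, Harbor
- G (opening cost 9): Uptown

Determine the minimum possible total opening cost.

13

The greedy cost-per-new-zone heuristic would pick P, V, and G for 15, but a cheaper cover exists.
Choose A and P: together they cover Uptown, East, West, Harbor — every zone.
Total opening cost: 10 + 3 = 13.
No cover costs less than 13.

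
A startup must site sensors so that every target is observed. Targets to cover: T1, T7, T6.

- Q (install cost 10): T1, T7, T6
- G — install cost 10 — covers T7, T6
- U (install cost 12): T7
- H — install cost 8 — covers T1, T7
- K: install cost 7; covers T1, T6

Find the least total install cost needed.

10

This is a weighted set-cover instance.
Q alone covers T1, T7, T6 — every target.
Total install cost: 10.
No cover costs less than 10.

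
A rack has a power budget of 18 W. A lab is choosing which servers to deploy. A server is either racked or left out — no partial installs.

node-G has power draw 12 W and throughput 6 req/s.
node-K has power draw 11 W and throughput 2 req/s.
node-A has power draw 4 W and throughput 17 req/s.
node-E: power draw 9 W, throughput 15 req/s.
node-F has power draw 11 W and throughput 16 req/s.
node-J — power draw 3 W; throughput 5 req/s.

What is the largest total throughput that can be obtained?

38

Treat it as a binary knapsack problem.
Allowing fractional choices, the relaxed optimum would be about 39.9, but servers are indivisible.
node-A + node-F + node-J: power draw 4 + 11 + 3 = 18 ≤ 18, throughput 17 + 16 + 5 = 38.
node-A + node-E + node-J: power draw 4 + 9 + 3 = 16 ≤ 18, throughput 17 + 15 + 5 = 37.
Best is node-A, node-F, and node-J with total throughput 38.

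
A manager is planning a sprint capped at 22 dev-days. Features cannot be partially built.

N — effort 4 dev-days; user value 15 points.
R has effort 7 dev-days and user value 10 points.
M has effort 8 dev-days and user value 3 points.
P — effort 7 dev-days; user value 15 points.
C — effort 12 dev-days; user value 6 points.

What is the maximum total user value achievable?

40

Allowing fractional choices, the relaxed optimum would be about 42.0, but features are indivisible.
N + M + P: effort 4 + 8 + 7 = 19 ≤ 22, user value 15 + 3 + 15 = 33.
N + R + P: effort 4 + 7 + 7 = 18 ≤ 22, user value 15 + 10 + 15 = 40.
N + P: effort 4 + 7 = 11 ≤ 22, user value 15 + 15 = 30.
Best is N, R, and P with total user value 40.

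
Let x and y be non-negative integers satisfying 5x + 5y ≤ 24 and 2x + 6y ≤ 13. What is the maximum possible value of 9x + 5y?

36

(x,y)=(4,0): 5·4+5·0=20≤24, 2·4+6·0=8≤13, objective 36.
(x,y)=(3,1): 5·3+5·1=20≤24, 2·3+6·1=12≤13, objective 32.
Maximum is 36 at (x,y)=(4,0).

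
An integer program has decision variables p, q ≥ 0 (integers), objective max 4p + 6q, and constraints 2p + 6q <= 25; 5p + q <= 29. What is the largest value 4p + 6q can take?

(p,q)=(5,2): 2·5+6·2=22≤25, 5·5+1·2=27≤29, objective 32.
(p,q)=(4,2): 2·4+6·2=20≤25, 5·4+1·2=22≤29, objective 28.
Maximum is 32 at (p,q)=(5,2).

32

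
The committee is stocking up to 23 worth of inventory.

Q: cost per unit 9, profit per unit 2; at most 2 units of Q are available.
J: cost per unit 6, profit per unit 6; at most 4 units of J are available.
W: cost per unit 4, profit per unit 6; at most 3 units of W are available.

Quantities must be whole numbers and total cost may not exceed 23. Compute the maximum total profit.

This is a bounded integer knapsack.
Take 1×J and 3×W: cost 18 ≤ 23, profit 1·6 + 3·6 = 24.
W has the best ratio (6/4) and is taken to its limit of 3; remaining capacity is filled optimally with the others.

24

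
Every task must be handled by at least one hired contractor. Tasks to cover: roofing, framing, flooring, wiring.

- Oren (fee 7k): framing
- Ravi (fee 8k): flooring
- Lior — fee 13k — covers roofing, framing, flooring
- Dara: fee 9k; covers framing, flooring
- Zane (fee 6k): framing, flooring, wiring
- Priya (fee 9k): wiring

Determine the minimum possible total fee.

Choose Lior and Zane: together they cover roofing, framing, flooring, wiring — every task.
Total fee: 13 + 6 = 19.
No cover costs less than 19.

19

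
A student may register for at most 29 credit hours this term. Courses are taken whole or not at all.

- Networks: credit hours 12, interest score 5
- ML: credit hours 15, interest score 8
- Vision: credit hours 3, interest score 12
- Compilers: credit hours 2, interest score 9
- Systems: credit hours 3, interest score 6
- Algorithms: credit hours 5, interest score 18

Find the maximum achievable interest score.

53

Treat it as a binary knapsack problem.
ML + Vision + Compilers + Systems + Algorithms: credit hours 15 + 3 + 2 + 3 + 5 = 28 ≤ 29, interest score 8 + 12 + 9 + 6 + 18 = 53.
Networks + Vision + Compilers + Systems + Algorithms: credit hours 12 + 3 + 2 + 3 + 5 = 25 ≤ 29, interest score 5 + 12 + 9 + 6 + 18 = 50.
Best is ML, Vision, Compilers, Systems, and Algorithms with total interest score 53.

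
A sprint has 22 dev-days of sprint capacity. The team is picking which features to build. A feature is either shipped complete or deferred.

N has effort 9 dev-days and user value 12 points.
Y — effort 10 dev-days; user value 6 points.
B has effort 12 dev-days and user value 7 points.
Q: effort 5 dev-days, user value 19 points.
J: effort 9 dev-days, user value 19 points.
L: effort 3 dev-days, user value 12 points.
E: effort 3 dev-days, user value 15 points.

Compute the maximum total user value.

65

Take Q, J, L, and E: effort 5 + 9 + 3 + 3 = 20 ≤ 22, user value 19 + 19 + 12 + 15 = 65.
No other feasible combination does better.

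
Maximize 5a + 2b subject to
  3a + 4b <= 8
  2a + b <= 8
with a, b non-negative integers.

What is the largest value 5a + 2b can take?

10

Relaxing integrality, the LP optimum is 13.33 at (a,b) = (2.67, 0), which is not an integer point.
(a,b)=(2,0): 3·2+4·0=6≤8, 2·2+1·0=4≤8, objective 10.
(a,b)=(1,1): 3·1+4·1=7≤8, 2·1+1·1=3≤8, objective 7.
(a,b)=(1,0): 3·1+4·0=3≤8, 2·1+1·0=2≤8, objective 5.
The best lattice point is (2,0), giving 10.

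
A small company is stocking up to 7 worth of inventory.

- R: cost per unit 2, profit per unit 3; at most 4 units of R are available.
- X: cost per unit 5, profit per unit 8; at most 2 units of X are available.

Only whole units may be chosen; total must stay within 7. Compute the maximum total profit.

11

This is a bounded integer knapsack.
1×R and 1×X: cost 7 ≤ 7, profit 1·3 + 1·8 = 11.
3×R: cost 6 ≤ 7, profit 3·3 = 9.
Best is 11.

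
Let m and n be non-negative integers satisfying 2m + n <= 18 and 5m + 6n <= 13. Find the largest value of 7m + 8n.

The continuous relaxation peaks at (2.6, 0) with value 18.20; rounding to a feasible lattice point costs some objective.
(m,n)=(0,2): 2·0+1·2=2≤18, 5·0+6·2=12≤13, objective 16.
(m,n)=(1,1): 2·1+1·1=3≤18, 5·1+6·1=11≤13, objective 15.
Maximum is 16 at (m,n)=(0,2).

16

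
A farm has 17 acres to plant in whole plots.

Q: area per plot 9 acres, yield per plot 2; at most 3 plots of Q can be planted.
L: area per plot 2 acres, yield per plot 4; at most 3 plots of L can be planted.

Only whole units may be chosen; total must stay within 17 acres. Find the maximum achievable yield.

14

L has the best ratio (4/2); taking only L gives at most 3×4 = 12 (stopped by the supply cap of 3).
Mixing does better — 1×Q and 3×L: area 15 ≤ 17, yield 1·2 + 3·4 = 14.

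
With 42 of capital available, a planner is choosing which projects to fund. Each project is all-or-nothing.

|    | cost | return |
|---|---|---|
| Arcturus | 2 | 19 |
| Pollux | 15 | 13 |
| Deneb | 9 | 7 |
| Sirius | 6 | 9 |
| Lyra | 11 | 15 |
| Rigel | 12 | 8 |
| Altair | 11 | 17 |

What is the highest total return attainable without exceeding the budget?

Allowing fractional choices, the relaxed optimum would be about 70.4, but projects are indivisible.
Arcturus + Pollux + Lyra + Altair: cost 2 + 15 + 11 + 11 = 39 ≤ 42, return 19 + 13 + 15 + 17 = 64.
Arcturus + Deneb + Sirius + Lyra + Altair: cost 2 + 9 + 6 + 11 + 11 = 39 ≤ 42, return 19 + 7 + 9 + 15 + 17 = 67.
Arcturus + Sirius + Lyra + Rigel + Altair: cost 2 + 6 + 11 + 12 + 11 = 42 ≤ 42, return 19 + 9 + 15 + 8 + 17 = 68.
Best is Arcturus, Sirius, Lyra, Rigel, and Altair with total return 68.

68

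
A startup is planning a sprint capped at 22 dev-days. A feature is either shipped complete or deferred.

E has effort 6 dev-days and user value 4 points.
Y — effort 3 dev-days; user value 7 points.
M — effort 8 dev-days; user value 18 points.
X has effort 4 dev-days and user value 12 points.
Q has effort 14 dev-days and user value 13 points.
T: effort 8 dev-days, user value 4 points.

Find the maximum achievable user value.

Take E, Y, M, and X: effort 6 + 3 + 8 + 4 = 21 ≤ 22, user value 4 + 7 + 18 + 12 = 41.
No other feasible combination does better.

41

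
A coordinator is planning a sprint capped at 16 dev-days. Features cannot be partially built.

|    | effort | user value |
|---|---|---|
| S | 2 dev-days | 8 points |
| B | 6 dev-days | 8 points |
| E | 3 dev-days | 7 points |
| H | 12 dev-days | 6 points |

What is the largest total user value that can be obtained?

23

S + B + E: effort 2 + 6 + 3 = 11 ≤ 16, user value 8 + 8 + 7 = 23.
S + E: effort 2 + 3 = 5 ≤ 16, user value 8 + 7 = 15.
S + B: effort 2 + 6 = 8 ≤ 16, user value 8 + 8 = 16.
Best is S, B, and E with total user value 23.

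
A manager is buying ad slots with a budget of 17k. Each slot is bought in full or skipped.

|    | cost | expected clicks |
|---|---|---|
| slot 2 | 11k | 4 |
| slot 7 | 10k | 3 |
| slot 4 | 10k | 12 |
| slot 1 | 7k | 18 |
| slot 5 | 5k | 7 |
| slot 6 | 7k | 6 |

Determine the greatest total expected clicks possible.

30

slot 4 + slot 1: cost 10 + 7 = 17 ≤ 17, expected clicks 12 + 18 = 30.
slot 1 + slot 5: cost 7 + 5 = 12 ≤ 17, expected clicks 18 + 7 = 25.
Best is slot 4 and slot 1 with total expected clicks 30.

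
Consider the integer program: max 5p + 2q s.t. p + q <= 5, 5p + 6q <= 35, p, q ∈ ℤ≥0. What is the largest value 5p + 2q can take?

(p,q)=(5,0) is feasible, giving 25.
(p,q)=(4,1) is feasible, giving 22.
(p,q)=(4,0) is feasible, giving 20.
The best lattice point is (5,0), giving 25.

25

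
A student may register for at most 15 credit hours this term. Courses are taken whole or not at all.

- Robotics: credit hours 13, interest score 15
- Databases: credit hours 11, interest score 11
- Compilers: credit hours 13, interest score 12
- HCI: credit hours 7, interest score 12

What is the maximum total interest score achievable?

Allowing fractional choices, the relaxed optimum would be about 21.2, but courses are indivisible.
HCI: credit hours 7 ≤ 15, interest score 12.
Robotics: credit hours 13 ≤ 15, interest score 15.
Best is Robotics with total interest score 15.

15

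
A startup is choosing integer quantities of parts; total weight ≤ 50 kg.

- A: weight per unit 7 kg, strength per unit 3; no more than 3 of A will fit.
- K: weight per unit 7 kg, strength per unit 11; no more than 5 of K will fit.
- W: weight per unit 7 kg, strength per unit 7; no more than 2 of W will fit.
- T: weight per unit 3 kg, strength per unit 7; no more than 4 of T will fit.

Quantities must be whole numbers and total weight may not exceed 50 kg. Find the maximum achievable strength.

T has the best ratio (7/3); taking only T gives at most 4×7 = 28 (stopped by the supply cap of 4).
Mixing does better — 5×K and 4×T: weight 47 ≤ 50, strength 5·11 + 4·7 = 83.

83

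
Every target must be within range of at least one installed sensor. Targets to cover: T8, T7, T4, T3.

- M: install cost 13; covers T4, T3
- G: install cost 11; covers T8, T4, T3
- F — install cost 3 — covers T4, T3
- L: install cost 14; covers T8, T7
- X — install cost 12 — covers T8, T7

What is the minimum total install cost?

Choose F and X: together they cover T8, T7, T4, T3 — every target.
Total install cost: 3 + 12 = 15.
No cover costs less than 15.

15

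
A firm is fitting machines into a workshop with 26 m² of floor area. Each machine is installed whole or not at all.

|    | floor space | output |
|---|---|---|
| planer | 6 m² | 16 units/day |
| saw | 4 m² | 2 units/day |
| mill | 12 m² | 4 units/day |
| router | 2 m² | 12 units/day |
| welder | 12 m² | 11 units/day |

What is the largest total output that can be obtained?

41

Take planer, saw, router, and welder: floor space 6 + 4 + 2 + 12 = 24 ≤ 26, output 16 + 2 + 12 + 11 = 41.
No other feasible combination does better.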